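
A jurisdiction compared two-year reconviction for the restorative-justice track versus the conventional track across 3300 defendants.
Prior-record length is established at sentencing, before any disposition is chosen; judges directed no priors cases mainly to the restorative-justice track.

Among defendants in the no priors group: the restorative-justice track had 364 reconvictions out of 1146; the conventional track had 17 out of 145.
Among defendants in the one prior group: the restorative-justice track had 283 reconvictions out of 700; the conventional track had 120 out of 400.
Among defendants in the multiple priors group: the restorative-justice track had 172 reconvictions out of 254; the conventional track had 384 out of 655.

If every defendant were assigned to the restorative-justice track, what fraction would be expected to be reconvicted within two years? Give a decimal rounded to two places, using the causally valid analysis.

0.45

Prior-record length satisfies the back-door criterion: it is not a descendant of the disposition, and it blocks the spurious path from disposition to outcome. Adjusting for it (i.e., using the within-prior-record length rates) gives the causal effect.
Standardising the restorative-justice track to the population prior-record length mix: 0.391·364/1146 + 0.333·283/700 + 0.275·172/254 = 0.446.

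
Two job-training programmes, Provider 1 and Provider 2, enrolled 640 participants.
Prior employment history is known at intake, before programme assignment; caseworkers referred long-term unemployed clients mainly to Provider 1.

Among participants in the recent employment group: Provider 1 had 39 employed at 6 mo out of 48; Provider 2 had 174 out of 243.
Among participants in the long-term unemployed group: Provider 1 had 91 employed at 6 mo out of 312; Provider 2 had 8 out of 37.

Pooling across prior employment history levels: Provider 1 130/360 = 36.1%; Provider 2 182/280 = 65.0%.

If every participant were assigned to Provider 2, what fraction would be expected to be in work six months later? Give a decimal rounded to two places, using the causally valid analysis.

The prior employment history-specific comparison favours Provider 1 throughout, but the pooled figures favour Provider 2. The question is whether to condition on prior employment history.
Prior employment history differs across programmes for reasons unrelated to any effect of the programme itself, and it separately predicts the outcome — a classic confounder. We must compare within prior employment history levels.
Standardising Provider 2 to the population prior employment history mix: 0.455·174/243 + 0.545·8/37 = 0.443.

0.44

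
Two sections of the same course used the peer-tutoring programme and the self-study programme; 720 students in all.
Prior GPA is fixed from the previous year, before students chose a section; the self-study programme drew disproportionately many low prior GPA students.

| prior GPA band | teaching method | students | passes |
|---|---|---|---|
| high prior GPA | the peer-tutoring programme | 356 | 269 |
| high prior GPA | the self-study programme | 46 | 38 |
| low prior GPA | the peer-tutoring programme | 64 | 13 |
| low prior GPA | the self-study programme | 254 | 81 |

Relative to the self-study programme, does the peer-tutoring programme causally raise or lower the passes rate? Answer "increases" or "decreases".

Prior GPA band satisfies the back-door criterion: it is not a descendant of the teaching method, and it blocks the spurious path from teaching method to outcome. Adjusting for it (i.e., using the within-prior GPA band rates) gives the causal effect.
Within each level — high prior GPA: 75.6% vs 82.6%; low prior GPA: 20.3% vs 31.9% — the self-study programme is higher every time.

decreases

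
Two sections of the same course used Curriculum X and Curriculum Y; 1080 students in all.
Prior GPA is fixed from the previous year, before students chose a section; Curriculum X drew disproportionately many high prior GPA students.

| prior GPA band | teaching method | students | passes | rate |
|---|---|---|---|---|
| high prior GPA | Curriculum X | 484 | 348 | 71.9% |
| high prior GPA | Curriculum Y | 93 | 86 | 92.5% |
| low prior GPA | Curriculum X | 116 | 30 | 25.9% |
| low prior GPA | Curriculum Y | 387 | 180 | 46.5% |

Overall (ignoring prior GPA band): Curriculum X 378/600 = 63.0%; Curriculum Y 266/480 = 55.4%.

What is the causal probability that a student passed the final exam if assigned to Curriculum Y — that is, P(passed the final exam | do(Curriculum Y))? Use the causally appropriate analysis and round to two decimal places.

The imbalance in prior GPA band arose from how students were allocated, not from anything the teaching method did; and prior GPA band independently affects the outcome. The pooled gap is confounded — condition on prior GPA band.
Standardising Curriculum Y to the population prior GPA band mix: 0.534·86/93 + 0.466·180/387 = 0.711.

0.71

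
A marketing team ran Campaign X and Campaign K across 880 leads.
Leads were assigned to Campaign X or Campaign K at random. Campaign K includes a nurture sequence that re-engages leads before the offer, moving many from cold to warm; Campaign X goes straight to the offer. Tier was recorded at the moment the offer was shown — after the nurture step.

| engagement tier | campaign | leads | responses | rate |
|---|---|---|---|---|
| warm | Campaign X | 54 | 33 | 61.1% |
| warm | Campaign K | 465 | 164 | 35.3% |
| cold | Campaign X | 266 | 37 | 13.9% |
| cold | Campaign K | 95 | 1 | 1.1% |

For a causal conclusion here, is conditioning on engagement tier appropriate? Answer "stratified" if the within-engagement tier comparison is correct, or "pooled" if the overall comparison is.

The stratified and pooled comparisons disagree (Campaign X wins within each engagement tier; Campaign K wins overall), so the answer turns on the causal role of engagement tier.
Because the campaign influences engagement tier, engagement tier is a post-treatment mediator, not a confounder. Stratifying on it would bias the estimate; the causal effect is the crude pooled difference.
Pooled: Campaign X 21.9% vs Campaign K 29.5%; Campaign K is higher overall.

pooled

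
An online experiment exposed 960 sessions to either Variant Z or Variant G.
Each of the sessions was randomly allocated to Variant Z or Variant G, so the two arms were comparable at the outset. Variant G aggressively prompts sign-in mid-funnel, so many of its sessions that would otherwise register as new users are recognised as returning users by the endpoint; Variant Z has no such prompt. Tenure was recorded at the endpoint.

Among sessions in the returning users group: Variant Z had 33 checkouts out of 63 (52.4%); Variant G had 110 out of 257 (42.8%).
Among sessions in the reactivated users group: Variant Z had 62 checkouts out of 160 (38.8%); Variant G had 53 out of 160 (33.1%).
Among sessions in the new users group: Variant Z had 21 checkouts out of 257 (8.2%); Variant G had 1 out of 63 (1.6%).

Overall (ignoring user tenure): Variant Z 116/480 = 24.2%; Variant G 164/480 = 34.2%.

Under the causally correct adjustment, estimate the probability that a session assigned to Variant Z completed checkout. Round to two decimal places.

0.24

The stratified and pooled comparisons disagree (Variant Z wins within each user tenure; Variant G wins overall), so the answer turns on the causal role of user tenure.
The distribution of user tenure is itself part of what the variant does — it is an intermediate outcome. Holding it fixed would remove that part of the effect; the total effect is the pooled difference.
So P(outcome | do(Variant Z)) is just the pooled rate for Variant Z: 116/480 = 0.242.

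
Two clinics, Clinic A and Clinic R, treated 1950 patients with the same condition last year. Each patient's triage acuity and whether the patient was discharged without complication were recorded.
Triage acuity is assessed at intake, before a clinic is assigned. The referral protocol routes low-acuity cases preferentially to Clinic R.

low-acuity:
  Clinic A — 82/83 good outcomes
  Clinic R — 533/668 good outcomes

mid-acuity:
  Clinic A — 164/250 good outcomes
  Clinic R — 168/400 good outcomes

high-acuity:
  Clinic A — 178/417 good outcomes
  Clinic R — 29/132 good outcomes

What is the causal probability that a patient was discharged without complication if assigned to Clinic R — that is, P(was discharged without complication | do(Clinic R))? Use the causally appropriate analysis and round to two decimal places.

0.51

The triage acuity-specific comparison favours Clinic A throughout, but the pooled figures favour Clinic R. The question is whether to condition on triage acuity.
Triage acuity satisfies the back-door criterion: it is not a descendant of the clinic, and it blocks the spurious path from clinic to outcome. Adjusting for it (i.e., using the within-triage acuity rates) gives the causal effect.
Standardising Clinic R to the population triage acuity mix: 0.385·533/668 + 0.333·168/400 + 0.282·29/132 = 0.509.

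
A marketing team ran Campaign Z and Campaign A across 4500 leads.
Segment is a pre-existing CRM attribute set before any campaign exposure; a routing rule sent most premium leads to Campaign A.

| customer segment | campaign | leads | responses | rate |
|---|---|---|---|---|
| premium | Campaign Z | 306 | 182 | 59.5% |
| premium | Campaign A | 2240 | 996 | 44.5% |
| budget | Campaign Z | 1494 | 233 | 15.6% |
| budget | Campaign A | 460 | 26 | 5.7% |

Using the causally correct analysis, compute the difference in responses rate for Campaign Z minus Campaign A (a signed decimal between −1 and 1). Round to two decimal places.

+0.13

Within every customer segment level Campaign Z has the higher rate, yet pooled Campaign A does — Simpson's reversal.
Customer segment satisfies the back-door criterion: it is not a descendant of the campaign, and it blocks the spurious path from campaign to outcome. Adjusting for it (i.e., using the within-customer segment rates) gives the causal effect.
Adjusting over the population distribution of customer segment: 0.566·(0.595−0.445) + 0.434·(0.156−0.057) = +0.128.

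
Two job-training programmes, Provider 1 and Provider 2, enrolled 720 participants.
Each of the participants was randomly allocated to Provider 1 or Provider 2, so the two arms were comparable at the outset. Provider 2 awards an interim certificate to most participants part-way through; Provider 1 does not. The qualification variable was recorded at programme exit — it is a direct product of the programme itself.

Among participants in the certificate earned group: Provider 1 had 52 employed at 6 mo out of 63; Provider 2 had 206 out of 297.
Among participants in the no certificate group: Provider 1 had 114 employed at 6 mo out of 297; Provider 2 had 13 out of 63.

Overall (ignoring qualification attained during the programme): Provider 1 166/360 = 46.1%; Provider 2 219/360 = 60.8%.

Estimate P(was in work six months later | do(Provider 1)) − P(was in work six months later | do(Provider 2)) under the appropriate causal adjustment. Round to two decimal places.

The stratified and pooled comparisons disagree (Provider 1 wins within each qualification attained during the programme; Provider 2 wins overall), so the answer turns on the causal role of qualification attained during the programme.
Qualification attained during the programme is recorded after the programme and is itself shifted by it — it sits on the causal path from programme to outcome. Conditioning on a mediator would strip out part of the effect we want; the pooled comparison gives the total causal effect.
The causal difference is the pooled difference: 0.461 − 0.608 = -0.147.

-0.15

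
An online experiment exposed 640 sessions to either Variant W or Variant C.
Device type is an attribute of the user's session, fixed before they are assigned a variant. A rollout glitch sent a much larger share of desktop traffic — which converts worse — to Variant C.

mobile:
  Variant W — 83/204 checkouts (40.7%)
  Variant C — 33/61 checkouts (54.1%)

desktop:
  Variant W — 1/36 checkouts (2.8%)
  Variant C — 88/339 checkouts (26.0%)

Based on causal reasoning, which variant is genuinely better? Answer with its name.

The stratified and pooled comparisons disagree (Variant C wins within each device type; Variant W wins overall), so the answer turns on the causal role of device type.
Device type differs across variants for reasons unrelated to any effect of the variant itself, and it separately predicts the outcome — a classic confounder. We must compare within device type levels.
Within each level — mobile: 40.7% vs 54.1%; desktop: 2.8% vs 26.0% — Variant C is higher every time.

Variant C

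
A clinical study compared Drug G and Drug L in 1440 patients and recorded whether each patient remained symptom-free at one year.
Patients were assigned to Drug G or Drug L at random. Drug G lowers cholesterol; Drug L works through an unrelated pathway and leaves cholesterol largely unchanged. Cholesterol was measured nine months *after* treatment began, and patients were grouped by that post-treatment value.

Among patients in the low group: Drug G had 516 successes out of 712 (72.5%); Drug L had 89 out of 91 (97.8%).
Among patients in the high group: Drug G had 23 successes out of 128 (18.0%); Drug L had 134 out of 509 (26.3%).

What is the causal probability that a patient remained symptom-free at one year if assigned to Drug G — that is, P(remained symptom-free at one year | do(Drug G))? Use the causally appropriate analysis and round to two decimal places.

0.64

Cholesterol here is a post-treatment variable shaped by the drug; conditioning on it would introduce bias rather than remove it. The overall comparison is the causal one.
So P(outcome | do(Drug G)) is just the pooled rate for Drug G: 539/840 = 0.642.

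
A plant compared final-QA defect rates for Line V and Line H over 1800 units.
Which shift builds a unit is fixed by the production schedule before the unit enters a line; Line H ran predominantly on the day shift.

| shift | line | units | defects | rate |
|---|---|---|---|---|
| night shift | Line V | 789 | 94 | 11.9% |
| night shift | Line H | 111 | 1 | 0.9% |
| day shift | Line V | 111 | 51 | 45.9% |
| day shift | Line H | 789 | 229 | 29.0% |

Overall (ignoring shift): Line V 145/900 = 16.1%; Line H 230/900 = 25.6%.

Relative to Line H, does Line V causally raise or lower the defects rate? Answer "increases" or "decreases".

increases

Shift is set before the line has any effect — it is not caused by the line — and it independently drives the outcome. That makes it a confounder, so the causal comparison is within shift levels.
Within each level — night shift: 11.9% vs 0.9%; day shift: 45.9% vs 29.0% — Line H is lower every time.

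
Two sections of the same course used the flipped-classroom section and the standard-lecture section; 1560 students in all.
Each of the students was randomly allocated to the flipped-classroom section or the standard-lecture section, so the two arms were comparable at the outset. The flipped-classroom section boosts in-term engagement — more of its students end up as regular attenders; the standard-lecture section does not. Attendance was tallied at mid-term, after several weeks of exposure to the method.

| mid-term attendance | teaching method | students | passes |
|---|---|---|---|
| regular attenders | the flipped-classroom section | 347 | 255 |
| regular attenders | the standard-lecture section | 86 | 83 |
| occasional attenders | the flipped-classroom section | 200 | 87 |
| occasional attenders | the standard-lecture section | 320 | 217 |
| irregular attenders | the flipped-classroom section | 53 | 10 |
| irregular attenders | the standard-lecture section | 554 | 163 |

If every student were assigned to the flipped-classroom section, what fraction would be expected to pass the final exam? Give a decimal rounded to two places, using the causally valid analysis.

0.59

Within every mid-term attendance level the standard-lecture section has the higher rate, yet pooled the flipped-classroom section does — Simpson's reversal.
Mid-term attendance lies on the pathway teaching method → mid-term attendance → outcome, so adjusting for it blocks the indirect effect. For the total causal effect of teaching method, use the unadjusted pooled rates.
So P(outcome | do(the flipped-classroom section)) is just the pooled rate for the flipped-classroom section: 352/600 = 0.587.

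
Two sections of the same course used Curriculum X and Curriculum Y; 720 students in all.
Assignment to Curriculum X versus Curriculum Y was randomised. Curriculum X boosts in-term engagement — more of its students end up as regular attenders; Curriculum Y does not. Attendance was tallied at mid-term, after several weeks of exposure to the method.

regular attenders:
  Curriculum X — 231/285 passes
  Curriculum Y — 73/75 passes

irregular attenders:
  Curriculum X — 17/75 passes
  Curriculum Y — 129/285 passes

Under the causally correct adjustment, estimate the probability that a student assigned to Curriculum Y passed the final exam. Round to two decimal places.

Because the teaching method influences mid-term attendance, mid-term attendance is a post-treatment mediator, not a confounder. Stratifying on it would bias the estimate; the causal effect is the crude pooled difference.
So P(outcome | do(Curriculum Y)) is just the pooled rate for Curriculum Y: 202/360 = 0.561.

0.56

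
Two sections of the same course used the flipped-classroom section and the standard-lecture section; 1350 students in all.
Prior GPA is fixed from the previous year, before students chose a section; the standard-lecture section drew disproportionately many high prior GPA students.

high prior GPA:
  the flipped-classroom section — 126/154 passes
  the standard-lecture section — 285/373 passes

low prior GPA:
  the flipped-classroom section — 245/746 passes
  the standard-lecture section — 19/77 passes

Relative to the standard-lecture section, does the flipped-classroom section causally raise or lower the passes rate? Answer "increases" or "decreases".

The prior GPA band-specific comparison favours the flipped-classroom section throughout, but the pooled figures favour the standard-lecture section. The question is whether to condition on prior GPA band.
The imbalance in prior GPA band arose from how students were allocated, not from anything the teaching method did; and prior GPA band independently affects the outcome. The pooled gap is confounded — condition on prior GPA band.
Within each level — high prior GPA: 81.8% vs 76.4%; low prior GPA: 32.8% vs 24.7% — the flipped-classroom section is higher every time.

increases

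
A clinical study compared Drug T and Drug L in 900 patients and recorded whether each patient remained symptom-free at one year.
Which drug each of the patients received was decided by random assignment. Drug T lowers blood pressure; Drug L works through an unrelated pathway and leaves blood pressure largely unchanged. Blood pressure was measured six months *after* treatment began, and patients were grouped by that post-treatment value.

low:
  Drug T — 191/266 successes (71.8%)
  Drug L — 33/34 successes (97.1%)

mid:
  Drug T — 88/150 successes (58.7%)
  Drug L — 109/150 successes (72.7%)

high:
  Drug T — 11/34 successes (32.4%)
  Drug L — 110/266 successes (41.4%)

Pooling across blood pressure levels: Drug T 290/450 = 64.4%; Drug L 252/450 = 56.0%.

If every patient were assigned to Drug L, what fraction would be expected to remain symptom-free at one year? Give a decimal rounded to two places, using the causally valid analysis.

0.56

Blood pressure here is a post-treatment variable shaped by the drug; conditioning on it would introduce bias rather than remove it. The overall comparison is the causal one.
So P(outcome | do(Drug L)) is just the pooled rate for Drug L: 252/450 = 0.560.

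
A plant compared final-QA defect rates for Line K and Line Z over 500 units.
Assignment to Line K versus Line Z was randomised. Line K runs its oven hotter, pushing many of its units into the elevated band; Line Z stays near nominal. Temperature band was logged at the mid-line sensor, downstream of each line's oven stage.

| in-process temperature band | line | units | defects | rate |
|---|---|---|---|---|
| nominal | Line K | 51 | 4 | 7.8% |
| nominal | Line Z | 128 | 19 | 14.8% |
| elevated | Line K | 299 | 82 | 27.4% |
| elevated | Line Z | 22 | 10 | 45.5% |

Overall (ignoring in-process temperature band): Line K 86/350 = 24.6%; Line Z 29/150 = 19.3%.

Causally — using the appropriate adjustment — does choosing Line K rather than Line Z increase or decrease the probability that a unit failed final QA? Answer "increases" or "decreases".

increases

In-process temperature band is recorded after the line and is itself shifted by it — it sits on the causal path from line to outcome. Conditioning on a mediator would strip out part of the effect we want; the pooled comparison gives the total causal effect.
Pooled: Line K 24.6% vs Line Z 19.3%; Line Z is lower overall.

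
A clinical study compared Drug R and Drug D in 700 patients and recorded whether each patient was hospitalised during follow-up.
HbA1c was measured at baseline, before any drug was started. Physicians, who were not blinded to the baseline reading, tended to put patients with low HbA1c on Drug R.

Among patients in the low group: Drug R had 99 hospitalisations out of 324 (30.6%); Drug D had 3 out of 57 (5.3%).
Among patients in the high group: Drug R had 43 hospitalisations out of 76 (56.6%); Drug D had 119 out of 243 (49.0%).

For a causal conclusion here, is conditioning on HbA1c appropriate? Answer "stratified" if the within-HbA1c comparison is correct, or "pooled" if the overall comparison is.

The imbalance in HbA1c arose from how patients were allocated, not from anything the drug did; and HbA1c independently affects the outcome. The pooled gap is confounded — condition on HbA1c.
Within each level — low: 30.6% vs 5.3%; high: 56.6% vs 49.0% — Drug D is lower every time.

stratified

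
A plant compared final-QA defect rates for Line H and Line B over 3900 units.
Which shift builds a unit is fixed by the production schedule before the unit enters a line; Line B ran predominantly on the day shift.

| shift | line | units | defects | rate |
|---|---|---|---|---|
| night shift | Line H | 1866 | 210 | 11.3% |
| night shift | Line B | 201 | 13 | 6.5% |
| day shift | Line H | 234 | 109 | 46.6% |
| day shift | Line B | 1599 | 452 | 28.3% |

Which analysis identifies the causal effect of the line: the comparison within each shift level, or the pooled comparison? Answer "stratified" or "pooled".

stratified

Within every shift level Line B has the lower rate, yet pooled Line H does — Simpson's reversal.
Here shift is a common cause — it drives both which line a case falls under and the outcome. The crude comparison mixes populations; the stratum-specific rates are the causally relevant ones.
Within each level — night shift: 11.3% vs 6.5%; day shift: 46.6% vs 28.3% — Line B is lower every time.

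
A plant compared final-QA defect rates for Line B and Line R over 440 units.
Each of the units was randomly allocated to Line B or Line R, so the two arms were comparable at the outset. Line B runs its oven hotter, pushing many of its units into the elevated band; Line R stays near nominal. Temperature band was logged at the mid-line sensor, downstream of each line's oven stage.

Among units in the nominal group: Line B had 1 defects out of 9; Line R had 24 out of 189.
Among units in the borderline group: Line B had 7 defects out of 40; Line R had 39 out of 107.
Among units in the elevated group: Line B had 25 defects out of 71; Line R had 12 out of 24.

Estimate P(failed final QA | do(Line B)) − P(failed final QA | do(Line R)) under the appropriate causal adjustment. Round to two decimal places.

+0.04

Within every in-process temperature band level Line B has the lower rate, yet pooled Line R does — Simpson's reversal.
Stratifying would compare lines among units the lines themselves sorted into in-process temperature band groups — a form of selection on an intermediate. The unconditioned pooled rates give the total causal effect.
The causal difference is the pooled difference: 0.275 − 0.234 = +0.041.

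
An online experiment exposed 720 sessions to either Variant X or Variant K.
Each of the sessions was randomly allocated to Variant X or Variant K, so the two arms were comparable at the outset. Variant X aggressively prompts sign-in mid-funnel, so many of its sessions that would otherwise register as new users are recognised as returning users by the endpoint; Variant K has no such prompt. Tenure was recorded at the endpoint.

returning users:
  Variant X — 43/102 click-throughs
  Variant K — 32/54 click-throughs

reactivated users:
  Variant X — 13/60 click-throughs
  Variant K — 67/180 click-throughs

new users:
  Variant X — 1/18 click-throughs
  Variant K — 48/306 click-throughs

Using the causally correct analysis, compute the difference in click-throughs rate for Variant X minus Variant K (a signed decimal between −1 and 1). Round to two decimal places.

+0.04

Within every user tenure level Variant K has the higher rate, yet pooled Variant X does — Simpson's reversal.
User tenure lies on the pathway variant → user tenure → outcome, so adjusting for it blocks the indirect effect. For the total causal effect of variant, use the unadjusted pooled rates.
The causal difference is the pooled difference: 0.317 − 0.272 = +0.044.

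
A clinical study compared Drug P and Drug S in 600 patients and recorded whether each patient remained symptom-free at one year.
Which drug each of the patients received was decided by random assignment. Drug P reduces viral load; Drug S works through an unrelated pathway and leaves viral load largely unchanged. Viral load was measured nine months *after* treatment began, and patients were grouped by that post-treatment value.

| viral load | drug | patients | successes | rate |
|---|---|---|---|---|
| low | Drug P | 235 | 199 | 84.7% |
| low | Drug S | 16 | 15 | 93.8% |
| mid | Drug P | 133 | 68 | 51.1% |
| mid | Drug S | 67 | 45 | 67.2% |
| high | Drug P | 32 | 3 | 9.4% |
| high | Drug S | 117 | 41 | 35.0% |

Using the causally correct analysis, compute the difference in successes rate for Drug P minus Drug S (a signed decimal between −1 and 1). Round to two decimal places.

+0.17

Viral load is recorded after the drug and is itself shifted by it — it sits on the causal path from drug to outcome. Conditioning on a mediator would strip out part of the effect we want; the pooled comparison gives the total causal effect.
The causal difference is the pooled difference: 0.675 − 0.505 = +0.170.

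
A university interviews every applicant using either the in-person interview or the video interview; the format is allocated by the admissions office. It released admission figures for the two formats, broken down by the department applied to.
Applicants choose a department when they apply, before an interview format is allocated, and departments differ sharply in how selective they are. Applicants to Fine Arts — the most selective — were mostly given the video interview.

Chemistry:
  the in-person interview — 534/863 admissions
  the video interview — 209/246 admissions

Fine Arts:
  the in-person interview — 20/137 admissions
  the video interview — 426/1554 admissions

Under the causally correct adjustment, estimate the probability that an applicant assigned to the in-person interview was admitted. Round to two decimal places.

0.33

the video interview is higher inside every department stratum but the in-person interview is higher in aggregate. Whether to stratify depends on how department relates to the interview format.
Nothing the interview format does changes department; the imbalance is an allocation artefact. With department also predicting the outcome, the pooled figure is confounded, and the within-stratum comparison is the causal one.
Standardising the in-person interview to the population department mix: 0.396·534/863 + 0.604·20/137 = 0.333.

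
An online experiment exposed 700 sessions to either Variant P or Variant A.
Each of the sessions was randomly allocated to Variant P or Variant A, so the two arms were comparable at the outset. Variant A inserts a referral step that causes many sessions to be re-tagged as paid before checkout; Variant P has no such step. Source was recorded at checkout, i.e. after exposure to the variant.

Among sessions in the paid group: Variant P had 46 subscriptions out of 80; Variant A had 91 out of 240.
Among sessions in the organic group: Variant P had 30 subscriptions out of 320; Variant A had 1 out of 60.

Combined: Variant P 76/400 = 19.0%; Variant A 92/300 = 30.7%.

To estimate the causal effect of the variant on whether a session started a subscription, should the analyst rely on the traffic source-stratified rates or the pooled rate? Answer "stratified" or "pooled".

pooled

Within every traffic source level Variant P has the higher rate, yet pooled Variant A does — Simpson's reversal.
Because the variant influences traffic source, traffic source is a post-treatment mediator, not a confounder. Stratifying on it would bias the estimate; the causal effect is the crude pooled difference.
Pooled: Variant P 19.0% vs Variant A 30.7%; Variant A is higher overall.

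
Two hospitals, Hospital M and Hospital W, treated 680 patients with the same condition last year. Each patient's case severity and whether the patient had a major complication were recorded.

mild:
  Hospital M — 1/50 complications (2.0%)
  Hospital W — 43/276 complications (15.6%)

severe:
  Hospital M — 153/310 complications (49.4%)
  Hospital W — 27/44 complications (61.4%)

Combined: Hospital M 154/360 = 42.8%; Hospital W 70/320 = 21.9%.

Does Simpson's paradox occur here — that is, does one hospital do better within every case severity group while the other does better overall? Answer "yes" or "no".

Within each case severity level (mild 2.0% vs 15.6%; severe 49.4% vs 61.4%), Hospital M has the lower rate every time. Pooled: 42.8% vs 21.9% — Hospital W has the lower rate overall. The two comparisons disagree.

yes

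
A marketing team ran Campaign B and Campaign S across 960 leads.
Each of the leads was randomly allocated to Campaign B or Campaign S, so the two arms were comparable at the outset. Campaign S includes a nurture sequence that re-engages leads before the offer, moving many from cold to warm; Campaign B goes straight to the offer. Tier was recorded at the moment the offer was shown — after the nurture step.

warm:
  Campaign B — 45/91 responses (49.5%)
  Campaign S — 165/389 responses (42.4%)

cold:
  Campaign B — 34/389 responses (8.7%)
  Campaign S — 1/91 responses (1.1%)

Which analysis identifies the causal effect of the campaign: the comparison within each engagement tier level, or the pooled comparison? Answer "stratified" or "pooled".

Campaign B is higher inside every engagement tier stratum but Campaign S is higher in aggregate. Whether to stratify depends on how engagement tier relates to the campaign.
Because the campaign influences engagement tier, engagement tier is a post-treatment mediator, not a confounder. Stratifying on it would bias the estimate; the causal effect is the crude pooled difference.
Pooled: Campaign B 16.5% vs Campaign S 34.6%; Campaign S is higher overall.

pooled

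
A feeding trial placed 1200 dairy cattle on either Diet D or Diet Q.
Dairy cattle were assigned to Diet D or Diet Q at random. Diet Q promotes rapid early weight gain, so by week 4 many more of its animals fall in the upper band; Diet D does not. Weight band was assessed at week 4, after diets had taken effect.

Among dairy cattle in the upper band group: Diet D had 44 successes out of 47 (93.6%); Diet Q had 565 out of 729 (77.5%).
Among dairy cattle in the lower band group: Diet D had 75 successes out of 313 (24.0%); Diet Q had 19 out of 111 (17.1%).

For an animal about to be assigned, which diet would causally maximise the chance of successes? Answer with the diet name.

Week-4 weight band lies on the pathway diet → week-4 weight band → outcome, so adjusting for it blocks the indirect effect. For the total causal effect of diet, use the unadjusted pooled rates.
Pooled: Diet D 33.1% vs Diet Q 69.5%; Diet Q is higher overall.

Diet Q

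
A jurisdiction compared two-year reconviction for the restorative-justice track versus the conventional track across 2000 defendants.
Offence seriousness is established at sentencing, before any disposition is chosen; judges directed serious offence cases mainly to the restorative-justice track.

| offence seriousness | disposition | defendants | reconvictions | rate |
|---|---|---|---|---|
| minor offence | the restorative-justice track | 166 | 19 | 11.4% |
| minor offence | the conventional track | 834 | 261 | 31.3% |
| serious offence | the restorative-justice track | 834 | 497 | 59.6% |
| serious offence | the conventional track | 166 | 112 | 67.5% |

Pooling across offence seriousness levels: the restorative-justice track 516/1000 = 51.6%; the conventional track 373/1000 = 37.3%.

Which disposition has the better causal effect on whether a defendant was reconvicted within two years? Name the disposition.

the restorative-justice track

The stratified and pooled comparisons disagree (the restorative-justice track wins within each offence seriousness; the conventional track wins overall), so the answer turns on the causal role of offence seriousness.
The imbalance in offence seriousness arose from how defendants were allocated, not from anything the disposition did; and offence seriousness independently affects the outcome. The pooled gap is confounded — condition on offence seriousness.
Within each level — minor offence: 11.4% vs 31.3%; serious offence: 59.6% vs 67.5% — the restorative-justice track is lower every time.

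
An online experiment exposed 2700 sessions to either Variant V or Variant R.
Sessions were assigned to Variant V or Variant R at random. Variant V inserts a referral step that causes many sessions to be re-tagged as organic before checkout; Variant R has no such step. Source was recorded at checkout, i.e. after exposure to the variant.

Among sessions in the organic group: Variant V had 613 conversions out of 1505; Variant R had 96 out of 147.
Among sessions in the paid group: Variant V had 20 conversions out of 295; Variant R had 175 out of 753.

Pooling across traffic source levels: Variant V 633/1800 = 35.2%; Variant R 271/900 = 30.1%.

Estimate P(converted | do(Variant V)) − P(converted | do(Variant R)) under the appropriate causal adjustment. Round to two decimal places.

The distribution of traffic source is itself part of what the variant does — it is an intermediate outcome. Holding it fixed would remove that part of the effect; the total effect is the pooled difference.
The causal difference is the pooled difference: 0.352 − 0.301 = +0.051.

+0.05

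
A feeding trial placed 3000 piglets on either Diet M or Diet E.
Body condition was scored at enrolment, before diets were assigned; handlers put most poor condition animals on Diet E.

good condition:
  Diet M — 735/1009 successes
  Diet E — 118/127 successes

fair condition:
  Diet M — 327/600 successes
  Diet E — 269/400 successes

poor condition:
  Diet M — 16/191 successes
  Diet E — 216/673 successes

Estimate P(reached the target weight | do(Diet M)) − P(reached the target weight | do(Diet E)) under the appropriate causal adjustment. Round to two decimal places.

Since starting body condition is a pre-existing factor (not a product of the diet) and it affects the outcome on its own, it is a confounder. The stratified rates, not the pooled rate, identify the causal effect.
Adjusting over the population distribution of starting body condition: 0.379·(0.728−0.929) + 0.333·(0.545−0.672) + 0.288·(0.084−0.321) = -0.187.

-0.19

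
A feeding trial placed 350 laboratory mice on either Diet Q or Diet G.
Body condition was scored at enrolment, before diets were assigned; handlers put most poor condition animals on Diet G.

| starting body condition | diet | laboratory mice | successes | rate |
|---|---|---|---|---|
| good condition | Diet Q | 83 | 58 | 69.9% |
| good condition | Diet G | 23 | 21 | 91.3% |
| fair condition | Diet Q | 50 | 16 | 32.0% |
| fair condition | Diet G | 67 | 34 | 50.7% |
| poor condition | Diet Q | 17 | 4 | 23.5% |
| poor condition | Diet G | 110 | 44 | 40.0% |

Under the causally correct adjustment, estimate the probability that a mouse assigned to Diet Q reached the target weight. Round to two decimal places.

Diet G is higher inside every starting body condition stratum but Diet Q is higher in aggregate. Whether to stratify depends on how starting body condition relates to the diet.
Here starting body condition is a common cause — it drives both which diet a case falls under and the outcome. The crude comparison mixes populations; the stratum-specific rates are the causally relevant ones.
Standardising Diet Q to the population starting body condition mix: 0.303·58/83 + 0.334·16/50 + 0.363·4/17 = 0.404.

0.40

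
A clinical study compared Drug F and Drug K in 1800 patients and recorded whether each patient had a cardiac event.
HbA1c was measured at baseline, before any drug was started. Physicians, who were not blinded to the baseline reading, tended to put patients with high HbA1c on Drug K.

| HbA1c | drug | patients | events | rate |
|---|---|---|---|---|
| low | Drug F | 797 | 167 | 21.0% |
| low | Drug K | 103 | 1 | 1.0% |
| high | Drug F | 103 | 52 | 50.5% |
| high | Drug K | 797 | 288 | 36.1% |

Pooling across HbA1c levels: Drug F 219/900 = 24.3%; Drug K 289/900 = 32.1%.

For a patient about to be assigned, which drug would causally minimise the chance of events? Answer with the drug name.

Drug K

The stratified and pooled comparisons disagree (Drug K wins within each HbA1c; Drug F wins overall), so the answer turns on the causal role of HbA1c.
HbA1c satisfies the back-door criterion: it is not a descendant of the drug, and it blocks the spurious path from drug to outcome. Adjusting for it (i.e., using the within-HbA1c rates) gives the causal effect.
Within each level — low: 21.0% vs 1.0%; high: 50.5% vs 36.1% — Drug K is lower every time.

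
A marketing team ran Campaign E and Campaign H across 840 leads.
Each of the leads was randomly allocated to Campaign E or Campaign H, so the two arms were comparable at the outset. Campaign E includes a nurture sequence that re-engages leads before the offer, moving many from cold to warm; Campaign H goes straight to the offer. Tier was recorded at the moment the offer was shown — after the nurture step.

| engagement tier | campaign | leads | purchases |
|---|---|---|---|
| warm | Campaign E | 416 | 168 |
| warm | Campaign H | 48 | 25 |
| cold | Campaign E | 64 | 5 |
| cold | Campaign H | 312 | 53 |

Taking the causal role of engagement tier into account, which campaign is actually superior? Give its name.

Within every engagement tier level Campaign H has the higher rate, yet pooled Campaign E does — Simpson's reversal.
The distribution of engagement tier is itself part of what the campaign does — it is an intermediate outcome. Holding it fixed would remove that part of the effect; the total effect is the pooled difference.
Pooled: Campaign E 36.0% vs Campaign H 21.7%; Campaign E is higher overall.

Campaign E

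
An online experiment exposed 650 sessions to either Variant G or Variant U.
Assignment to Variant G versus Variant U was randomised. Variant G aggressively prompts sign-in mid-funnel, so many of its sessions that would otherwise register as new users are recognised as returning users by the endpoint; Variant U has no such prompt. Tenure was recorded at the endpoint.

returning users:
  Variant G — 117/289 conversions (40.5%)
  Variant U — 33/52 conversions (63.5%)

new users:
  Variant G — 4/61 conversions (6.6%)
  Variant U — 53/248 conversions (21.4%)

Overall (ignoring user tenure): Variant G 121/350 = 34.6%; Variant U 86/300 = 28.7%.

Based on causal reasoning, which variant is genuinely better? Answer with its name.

Variant U is higher inside every user tenure stratum but Variant G is higher in aggregate. Whether to stratify depends on how user tenure relates to the variant.
Because the variant influences user tenure, user tenure is a post-treatment mediator, not a confounder. Stratifying on it would bias the estimate; the causal effect is the crude pooled difference.
Pooled: Variant G 34.6% vs Variant U 28.7%; Variant G is higher overall.

Variant G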